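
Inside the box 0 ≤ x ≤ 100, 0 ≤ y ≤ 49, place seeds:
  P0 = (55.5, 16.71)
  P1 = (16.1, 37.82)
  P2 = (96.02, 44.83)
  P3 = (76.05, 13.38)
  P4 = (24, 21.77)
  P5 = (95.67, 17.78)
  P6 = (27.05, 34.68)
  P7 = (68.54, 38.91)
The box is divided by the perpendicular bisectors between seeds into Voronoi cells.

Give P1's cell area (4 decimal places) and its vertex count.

1. box [0,100]×[0,49]: [(0, 0) (100, 0) (100, 49) (0, 49)]
2. ⊥bis P1·P0 via (35.8,27.265): [(0, 0) (21.1918, 0) (47.4453, 49) (0, 49)]  |A|=1681.6089
3. ⊥bis P1·P2 via (56.06,41.325): [(0, 0) (21.1918, 0) (47.4453, 49) (0, 49)]  |A|=1681.6089
4. ⊥bis P1·P3 via (46.075,25.6): [(0, 0) (21.1918, 0) (47.4453, 49) (0, 49)]  |A|=1681.6089
5. ⊥bis P1·P4 via (20.05,29.795): [(0, 19.9262) (43.2824, 41.2303) (47.4453, 49) (0, 49)]  |A|=813.5118
6. ⊥bis P1·P5 via (55.885,27.8): [(0, 19.9262) (43.2824, 41.2303) (47.4453, 49) (0, 49)]  |A|=813.5118
7. ⊥bis P1·P6 via (21.575,36.25): [(0, 19.9262) (19.6704, 29.6082) (25.2312, 49) (0, 49)]  |A|=530.5865
8. ⊥bis P1·P7 via (42.32,38.365): [(0, 19.9262) (19.6704, 29.6082) (25.2312, 49) (0, 49)]  |A|=530.5865
9. canonical 4-gon: [(0, 19.9262) (19.6704, 29.6082) (25.2312, 49) (0, 49)]
10. shoelace: 530.5865

Area of P1's cell: 530.5865 (4 vertices)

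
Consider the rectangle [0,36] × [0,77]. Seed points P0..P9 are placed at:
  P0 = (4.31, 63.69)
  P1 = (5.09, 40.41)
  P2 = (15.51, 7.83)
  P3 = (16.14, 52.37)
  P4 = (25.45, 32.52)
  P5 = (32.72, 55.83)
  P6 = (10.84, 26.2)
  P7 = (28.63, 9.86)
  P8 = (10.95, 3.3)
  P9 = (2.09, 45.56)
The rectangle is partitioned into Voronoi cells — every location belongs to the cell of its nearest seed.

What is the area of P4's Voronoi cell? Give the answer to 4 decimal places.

1. box [0,36]×[0,77]: [(0, 0) (36, 0) (36, 77) (0, 77)]
2. ⊥bis P4·P0 via (14.88,48.105): [(0, 38.0131) (0, 0) (36, 0) (36, 62.4289)]  |A|=1807.9572
3. ⊥bis P4·P1 via (15.27,36.465): [(21.5281, 52.6138) (1.1389, 0) (36, 0) (36, 62.4289)]  |A|=1368.8211
4. ⊥bis P4·P2 via (20.48,20.175): [(21.5281, 52.6138) (10.5123, 24.1879) (36, 13.9268) (36, 62.4289)]  |A|=769.7323
5. ⊥bis P4·P3 via (20.795,42.445): [(16.8749, 40.6064) (10.5123, 24.1879) (36, 13.9268) (36, 49.5764)]  |A|=582.7798
6. ⊥bis P4·P5 via (29.085,44.175): [(26.3213, 45.0369) (16.8749, 40.6064) (10.5123, 24.1879) (36, 13.9268) (36, 42.0183)]  |A|=546.2037
7. ⊥bis P4·P6 via (18.145,29.36): [(26.3213, 45.0369) (16.8749, 40.6064) (15.1762, 36.223) (22.4637, 19.3764) (36, 13.9268) (36, 42.0183)]  |A|=463.0655
8. ⊥bis P4·P7 via (27.04,21.19): [(26.3213, 45.0369) (16.8749, 40.6064) (15.1762, 36.223) (21.986, 20.4807) (36, 22.4474) (36, 42.0183)]  |A|=397.1885
9. ⊥bis P4·P8 via (18.2,17.91): [(26.3213, 45.0369) (16.8749, 40.6064) (15.1762, 36.223) (21.986, 20.4807) (36, 22.4474) (36, 42.0183)]  |A|=397.1885
10. ⊥bis P4·P9 via (13.77,39.04): [(26.3213, 45.0369) (16.8749, 40.6064) (15.1762, 36.223) (21.986, 20.4807) (36, 22.4474) (36, 42.0183)]  |A|=397.1885
11. canonical 6-gon: [(26.3213, 45.0369) (16.8749, 40.6064) (15.1762, 36.223) (21.986, 20.4807) (36, 22.4474) (36, 42.0183)]
12. shoelace: 397.1885

Area of P4's cell: 397.1885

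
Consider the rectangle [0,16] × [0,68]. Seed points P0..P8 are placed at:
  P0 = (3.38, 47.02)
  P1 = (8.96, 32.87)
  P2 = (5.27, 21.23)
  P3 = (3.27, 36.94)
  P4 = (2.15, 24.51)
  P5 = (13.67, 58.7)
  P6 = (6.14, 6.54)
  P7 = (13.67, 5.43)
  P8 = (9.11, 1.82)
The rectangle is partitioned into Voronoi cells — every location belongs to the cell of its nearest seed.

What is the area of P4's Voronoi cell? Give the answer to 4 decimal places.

Area of P4's cell: 51.0237

1. box [0,16]×[0,68]: [(0, 0) (16, 0) (16, 68) (0, 68)]
2. ⊥bis P4·P0 via (2.765,35.765): [(0, 35.9161) (0, 0) (16, 0) (16, 35.0418)]  |A|=567.6632
3. ⊥bis P4·P1 via (5.555,28.69): [(0, 33.2151) (0, 0) (16, 0) (16, 20.1816)]  |A|=427.1731
4. ⊥bis P4·P2 via (3.71,22.87): [(7.8571, 26.8148) (0, 33.2151) (0, 19.341)]  |A|=54.5048
5. ⊥bis P4·P3 via (2.71,30.725): [(7.8571, 26.8148) (3.1, 30.6899) (0, 30.9692) (0, 19.341)]  |A|=51.0237
6. ⊥bis P4·P5 via (7.91,41.605): [(7.8571, 26.8148) (3.1, 30.6899) (0, 30.9692) (0, 19.341)]  |A|=51.0237
7. ⊥bis P4·P6 via (4.145,15.525): [(7.8571, 26.8148) (3.1, 30.6899) (0, 30.9692) (0, 19.341)]  |A|=51.0237
8. ⊥bis P4·P7 via (7.91,14.97): [(7.8571, 26.8148) (3.1, 30.6899) (0, 30.9692) (0, 19.341)]  |A|=51.0237
9. ⊥bis P4·P8 via (5.63,13.165): [(7.8571, 26.8148) (3.1, 30.6899) (0, 30.9692) (0, 19.341)]  |A|=51.0237
10. canonical 4-gon: [(7.8571, 26.8148) (3.1, 30.6899) (0, 30.9692) (0, 19.341)]
11. shoelace: 51.0237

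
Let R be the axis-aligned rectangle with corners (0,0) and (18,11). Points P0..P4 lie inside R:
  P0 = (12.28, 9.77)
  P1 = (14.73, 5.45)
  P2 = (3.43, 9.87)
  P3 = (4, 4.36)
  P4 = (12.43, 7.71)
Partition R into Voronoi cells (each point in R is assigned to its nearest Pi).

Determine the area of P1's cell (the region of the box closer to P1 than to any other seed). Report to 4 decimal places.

Area of P1's cell: 55.8746

1. box [0,18]×[0,11]: [(0, 0) (18, 0) (18, 11) (0, 11)]
2. ⊥bis P1·P0 via (13.505,7.61): [(0.0866, 0) (18, 0) (18, 10.1592)]  |A|=90.9936
3. ⊥bis P1·P2 via (9.08,7.66): [(7.7934, 4.3708) (6.0838, 0) (18, 0) (18, 10.1592)]  |A|=77.8872
4. ⊥bis P1·P3 via (9.365,4.905): [(9.3307, 5.2426) (9.8633, 0) (18, 0) (18, 10.1592)]  |A|=65.3657
5. ⊥bis P1·P4 via (13.58,6.58): [(15.9604, 9.0025) (9.6057, 2.5354) (9.8633, 0) (18, 0) (18, 10.1592)]  |A|=55.8746
6. canonical 5-gon: [(15.9604, 9.0025) (9.6057, 2.5354) (9.8633, 0) (18, 0) (18, 10.1592)]
7. shoelace: 55.8746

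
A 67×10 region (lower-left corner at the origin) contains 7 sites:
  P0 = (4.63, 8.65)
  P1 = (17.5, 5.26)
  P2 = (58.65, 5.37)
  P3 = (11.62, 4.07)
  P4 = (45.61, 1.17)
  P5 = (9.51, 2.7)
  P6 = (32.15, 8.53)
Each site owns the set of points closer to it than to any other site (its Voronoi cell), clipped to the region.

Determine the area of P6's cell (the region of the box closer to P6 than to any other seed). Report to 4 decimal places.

1. box [0,67]×[0,10]: [(0, 0) (67, 0) (67, 10) (0, 10)]
2. ⊥bis P6·P0 via (18.39,8.59): [(18.3525, 0) (67, 0) (67, 10) (18.3961, 10)]  |A|=486.2565
3. ⊥bis P6·P1 via (24.825,6.895): [(26.364, 0) (67, 0) (67, 10) (24.1319, 10)]  |A|=417.5202
4. ⊥bis P6·P2 via (45.4,6.95): [(26.364, 0) (44.5712, 0) (45.7637, 10) (24.1319, 10)]  |A|=199.1949
5. ⊥bis P6·P3 via (21.885,6.3): [(26.364, 0) (44.5712, 0) (45.7637, 10) (24.1319, 10)]  |A|=199.1949
6. ⊥bis P6·P4 via (38.88,4.85): [(26.364, 0) (36.228, 0) (41.696, 10) (24.1319, 10)]  |A|=137.1404
7. ⊥bis P6·P5 via (20.83,5.615): [(26.364, 0) (36.228, 0) (41.696, 10) (24.1319, 10)]  |A|=137.1404
8. canonical 4-gon: [(26.364, 0) (36.228, 0) (41.696, 10) (24.1319, 10)]
9. shoelace: 137.1404

Area of P6's cell: 137.1404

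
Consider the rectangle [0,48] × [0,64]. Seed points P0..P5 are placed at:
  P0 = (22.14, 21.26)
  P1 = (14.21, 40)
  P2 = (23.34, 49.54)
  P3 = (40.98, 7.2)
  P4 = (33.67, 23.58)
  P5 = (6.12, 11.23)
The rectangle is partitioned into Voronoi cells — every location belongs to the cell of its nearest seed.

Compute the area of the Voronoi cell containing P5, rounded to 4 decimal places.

Area of P5's cell: 428.7554

1. box [0,48]×[0,64]: [(0, 0) (48, 0) (48, 64) (0, 64)]
2. ⊥bis P5·P0 via (14.13,16.245): [(0, 38.8136) (0, 0) (24.3009, 0)]  |A|=471.6016
3. ⊥bis P5·P1 via (10.165,25.615): [(7.8572, 26.2639) (0, 28.4734) (0, 0) (24.3009, 0)]  |A|=430.979
4. ⊥bis P5·P2 via (14.73,30.385): [(7.8572, 26.2639) (0, 28.4734) (0, 0) (24.3009, 0)]  |A|=430.979
5. ⊥bis P5·P3 via (23.55,9.215): [(22.7678, 2.4487) (7.8572, 26.2639) (0, 28.4734) (0, 0) (22.4847, 0)]  |A|=428.7554
6. ⊥bis P5·P4 via (19.895,17.405): [(22.7678, 2.4487) (7.8572, 26.2639) (0, 28.4734) (0, 0) (22.4847, 0)]  |A|=428.7554
7. canonical 5-gon: [(22.7678, 2.4487) (7.8572, 26.2639) (0, 28.4734) (0, 0) (22.4847, 0)]
8. shoelace: 428.7554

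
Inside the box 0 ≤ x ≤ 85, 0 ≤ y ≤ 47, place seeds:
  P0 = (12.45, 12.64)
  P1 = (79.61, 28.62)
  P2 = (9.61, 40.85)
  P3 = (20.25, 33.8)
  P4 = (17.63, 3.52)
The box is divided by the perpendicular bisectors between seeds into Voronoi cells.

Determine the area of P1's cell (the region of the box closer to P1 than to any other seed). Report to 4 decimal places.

Area of P1's cell: 1616.1737

1. box [0,85]×[0,47]: [(0, 0) (85, 0) (85, 47) (0, 47)]
2. ⊥bis P1·P0 via (46.03,20.63): [(50.9387, 0) (85, 0) (85, 47) (39.7555, 47)]  |A|=1863.6856
3. ⊥bis P1·P2 via (44.61,34.735): [(43.7903, 30.0431) (50.9387, 0) (85, 0) (85, 47) (46.7529, 47)]  |A|=1804.3591
4. ⊥bis P1·P3 via (49.93,31.21): [(48.208, 11.4765) (50.9387, 0) (85, 0) (85, 47) (51.3079, 47)]  |A|=1658.4956
5. ⊥bis P1·P4 via (48.62,16.07): [(48.6108, 16.0927) (55.1279, 0) (85, 0) (85, 47) (51.3079, 47)]  |A|=1616.1737
6. canonical 5-gon: [(48.6108, 16.0927) (55.1279, 0) (85, 0) (85, 47) (51.3079, 47)]
7. shoelace: 1616.1737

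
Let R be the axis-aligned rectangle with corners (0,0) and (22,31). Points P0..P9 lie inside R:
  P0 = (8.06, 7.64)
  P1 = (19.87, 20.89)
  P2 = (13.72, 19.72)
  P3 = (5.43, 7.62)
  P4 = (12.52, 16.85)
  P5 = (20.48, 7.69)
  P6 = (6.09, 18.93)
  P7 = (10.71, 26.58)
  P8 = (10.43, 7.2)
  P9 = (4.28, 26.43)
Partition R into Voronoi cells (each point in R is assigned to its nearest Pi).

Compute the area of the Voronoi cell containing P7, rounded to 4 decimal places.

1. box [0,22]×[0,31]: [(0, 0) (22, 0) (22, 31) (0, 31)]
2. ⊥bis P7·P0 via (9.385,17.11): [(0, 18.4231) (22, 15.345) (22, 31) (0, 31)]  |A|=310.5512
3. ⊥bis P7·P1 via (15.29,23.735): [(0, 18.4231) (11.0316, 16.8796) (19.8029, 31) (0, 31)]  |A|=209.1835
4. ⊥bis P7·P2 via (12.215,23.15): [(0, 18.4231) (1.0934, 18.2701) (15.9426, 24.7856) (19.8029, 31) (0, 31)]  |A|=166.4838
5. ⊥bis P7·P3 via (8.07,17.1): [(0, 19.3473) (2.1708, 18.7428) (15.9426, 24.7856) (19.8029, 31) (0, 31)]  |A|=165.1398
6. ⊥bis P7·P4 via (11.615,21.715): [(0, 19.5543) (6.9791, 20.8526) (15.9426, 24.7856) (19.8029, 31) (0, 31)]  |A|=160.6741
7. ⊥bis P7·P5 via (15.595,17.135): [(0, 19.5543) (6.9791, 20.8526) (15.9426, 24.7856) (19.8029, 31) (0, 31)]  |A|=160.6741
8. ⊥bis P7·P6 via (8.4,22.755): [(0, 27.8279) (9.6266, 22.0143) (15.9426, 24.7856) (19.8029, 31) (0, 31)]  |A|=118.516
9. ⊥bis P7·P8 via (10.57,16.89): [(0, 27.8279) (9.6266, 22.0143) (15.9426, 24.7856) (19.8029, 31) (0, 31)]  |A|=118.516
10. ⊥bis P7·P9 via (7.495,26.505): [(7.5708, 23.2558) (9.6266, 22.0143) (15.9426, 24.7856) (19.8029, 31) (7.3901, 31)]  |A|=77.893
11. canonical 5-gon: [(7.5708, 23.2558) (9.6266, 22.0143) (15.9426, 24.7856) (19.8029, 31) (7.3901, 31)]
12. shoelace: 77.893

Area of P7's cell: 77.8930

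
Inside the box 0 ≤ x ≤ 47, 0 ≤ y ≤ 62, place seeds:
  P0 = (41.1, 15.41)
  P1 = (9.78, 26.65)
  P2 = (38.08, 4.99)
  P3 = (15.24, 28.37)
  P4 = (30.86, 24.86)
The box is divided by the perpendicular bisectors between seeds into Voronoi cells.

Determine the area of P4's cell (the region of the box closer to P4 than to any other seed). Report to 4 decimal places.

1. box [0,47]×[0,62]: [(0, 0) (47, 0) (47, 62) (0, 62)]
2. ⊥bis P4·P0 via (35.98,20.135): [(0, 0) (17.3984, 0) (47, 32.0762) (47, 62) (0, 62)]  |A|=2439.2456
3. ⊥bis P4·P1 via (20.32,25.755): [(18.2075, 0.8767) (47, 32.0762) (47, 62) (23.3977, 62)]  |A|=1152.1143
4. ⊥bis P4·P2 via (34.47,14.925): [(18.9206, 9.2749) (29.5081, 13.122) (47, 32.0762) (47, 62) (23.3977, 62)]  |A|=1109.0281
5. ⊥bis P4·P3 via (23.05,26.615): [(19.1742, 9.3671) (29.5081, 13.122) (47, 32.0762) (47, 62) (31.0014, 62)]  |A|=902.4467
6. canonical 5-gon: [(19.1742, 9.3671) (29.5081, 13.122) (47, 32.0762) (47, 62) (31.0014, 62)]
7. shoelace: 902.4467

Area of P4's cell: 902.4467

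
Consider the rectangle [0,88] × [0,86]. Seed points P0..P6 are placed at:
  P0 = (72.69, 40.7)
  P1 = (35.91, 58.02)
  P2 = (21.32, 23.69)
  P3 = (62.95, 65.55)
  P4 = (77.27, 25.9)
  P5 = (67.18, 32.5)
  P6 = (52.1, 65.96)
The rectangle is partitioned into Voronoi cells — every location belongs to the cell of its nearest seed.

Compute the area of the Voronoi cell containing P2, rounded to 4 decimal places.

1. box [0,88]×[0,86]: [(0, 0) (88, 0) (88, 86) (0, 86)]
2. ⊥bis P2·P0 via (47.005,32.195): [(0, 0) (57.6656, 0) (29.1887, 86) (0, 86)]  |A|=3734.7367
3. ⊥bis P2·P1 via (28.615,40.855): [(0, 53.0162) (0, 0) (57.6656, 0) (46.6796, 33.1777)]  |A|=2193.9928
4. ⊥bis P2·P3 via (42.135,44.62): [(0, 53.0162) (0, 0) (57.6656, 0) (46.6796, 33.1777)]  |A|=2193.9928
5. ⊥bis P2·P4 via (49.295,24.795): [(0, 53.0162) (0, 0) (50.2744, 0) (49.2733, 25.3448) (46.6796, 33.1777)]  |A|=2100.3279
6. ⊥bis P2·P5 via (44.25,28.095): [(42.9708, 34.7539) (0, 53.0162) (0, 0) (49.6472, 0)]  |A|=2001.7904
7. ⊥bis P2·P6 via (36.71,44.825): [(42.9708, 34.7539) (0, 53.0162) (0, 0) (49.6472, 0)]  |A|=2001.7904
8. canonical 4-gon: [(42.9708, 34.7539) (0, 53.0162) (0, 0) (49.6472, 0)]
9. shoelace: 2001.7904

Area of P2's cell: 2001.7904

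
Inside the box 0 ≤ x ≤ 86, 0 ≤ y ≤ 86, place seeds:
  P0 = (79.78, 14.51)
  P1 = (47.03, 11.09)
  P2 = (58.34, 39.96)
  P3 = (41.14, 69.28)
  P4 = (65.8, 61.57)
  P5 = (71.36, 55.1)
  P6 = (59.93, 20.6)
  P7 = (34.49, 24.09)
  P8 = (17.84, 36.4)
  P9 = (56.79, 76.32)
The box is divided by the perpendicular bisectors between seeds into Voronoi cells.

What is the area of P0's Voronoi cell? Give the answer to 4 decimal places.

Area of P0's cell: 569.1322

1. box [0,86]×[0,86]: [(0, 0) (86, 0) (86, 86) (0, 86)]
2. ⊥bis P0·P1 via (63.405,12.8): [(64.7417, 0) (86, 0) (86, 86) (55.7609, 86)]  |A|=2214.3891
3. ⊥bis P0·P2 via (69.06,27.235): [(62.4767, 21.689) (64.7417, 0) (86, 0) (86, 41.5059)]  |A|=718.7128
4. ⊥bis P0·P3 via (60.46,41.895): [(62.4767, 21.689) (64.7417, 0) (86, 0) (86, 41.5059)]  |A|=718.7128
5. ⊥bis P0·P4 via (72.79,38.04): [(62.4767, 21.689) (64.7417, 0) (86, 0) (86, 41.5059)]  |A|=718.7128
6. ⊥bis P0·P5 via (75.57,34.805): [(78.8547, 35.4864) (62.4767, 21.689) (64.7417, 0) (86, 0) (86, 36.9686)]  |A|=702.5027
7. ⊥bis P0·P6 via (69.855,17.555): [(78.8547, 35.4864) (74.137, 31.5121) (64.6725, 0.6628) (64.7417, 0) (86, 0) (86, 36.9686)]  |A|=569.1322
8. ⊥bis P0·P7 via (57.135,19.3): [(78.8547, 35.4864) (74.137, 31.5121) (64.6725, 0.6628) (64.7417, 0) (86, 0) (86, 36.9686)]  |A|=569.1322
9. ⊥bis P0·P8 via (48.81,25.455): [(78.8547, 35.4864) (74.137, 31.5121) (64.6725, 0.6628) (64.7417, 0) (86, 0) (86, 36.9686)]  |A|=569.1322
10. ⊥bis P0·P9 via (68.285,45.415): [(78.8547, 35.4864) (74.137, 31.5121) (64.6725, 0.6628) (64.7417, 0) (86, 0) (86, 36.9686)]  |A|=569.1322
11. canonical 6-gon: [(78.8547, 35.4864) (74.137, 31.5121) (64.6725, 0.6628) (64.7417, 0) (86, 0) (86, 36.9686)]
12. shoelace: 569.1322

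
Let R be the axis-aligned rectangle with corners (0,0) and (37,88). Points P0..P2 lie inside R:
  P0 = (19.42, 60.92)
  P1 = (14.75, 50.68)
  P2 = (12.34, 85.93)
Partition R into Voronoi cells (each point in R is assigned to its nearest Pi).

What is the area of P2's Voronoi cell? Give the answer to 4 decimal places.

Area of P2's cell: 511.8326

1. box [0,37]×[0,88]: [(0, 0) (37, 0) (37, 88) (0, 88)]
2. ⊥bis P2·P0 via (15.88,73.425): [(0, 68.9296) (37, 79.4038) (37, 88) (0, 88)]  |A|=511.8326
3. ⊥bis P2·P1 via (13.545,68.305): [(0, 68.9296) (37, 79.4038) (37, 88) (0, 88)]  |A|=511.8326
4. canonical 4-gon: [(0, 68.9296) (37, 79.4038) (37, 88) (0, 88)]
5. shoelace: 511.8326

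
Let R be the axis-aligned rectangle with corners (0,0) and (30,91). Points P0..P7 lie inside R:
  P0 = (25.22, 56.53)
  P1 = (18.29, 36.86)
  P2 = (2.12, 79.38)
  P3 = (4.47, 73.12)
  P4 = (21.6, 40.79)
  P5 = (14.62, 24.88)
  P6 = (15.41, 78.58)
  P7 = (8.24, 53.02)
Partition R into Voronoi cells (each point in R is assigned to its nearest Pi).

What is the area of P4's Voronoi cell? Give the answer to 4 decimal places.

1. box [0,30]×[0,91]: [(0, 0) (30, 0) (30, 91) (0, 91)]
2. ⊥bis P4·P0 via (23.41,48.66): [(0, 54.044) (0, 0) (30, 0) (30, 47.1444)]  |A|=1517.8258
3. ⊥bis P4·P1 via (19.945,38.825): [(2.5798, 53.4507) (30, 30.3563) (30, 47.1444)]  |A|=230.1669
4. ⊥bis P4·P2 via (11.86,60.085): [(2.5798, 53.4507) (30, 30.3563) (30, 47.1444)]  |A|=230.1669
5. ⊥bis P4·P3 via (13.035,56.955): [(5.2585, 52.8346) (4.0632, 52.2013) (30, 30.3563) (30, 47.1444)]  |A|=228.9505
6. ⊥bis P4·P5 via (18.11,32.835): [(5.2585, 52.8346) (4.0632, 52.2013) (30, 30.3563) (30, 47.1444)]  |A|=228.9505
7. ⊥bis P4·P6 via (18.505,59.685): [(5.2585, 52.8346) (4.0632, 52.2013) (30, 30.3563) (30, 47.1444)]  |A|=228.9505
8. ⊥bis P4·P7 via (14.92,46.905): [(17.7237, 49.9678) (12.9311, 44.7324) (30, 30.3563) (30, 47.1444)]  |A|=182.1784
9. canonical 4-gon: [(17.7237, 49.9678) (12.9311, 44.7324) (30, 30.3563) (30, 47.1444)]
10. shoelace: 182.1784

Area of P4's cell: 182.1784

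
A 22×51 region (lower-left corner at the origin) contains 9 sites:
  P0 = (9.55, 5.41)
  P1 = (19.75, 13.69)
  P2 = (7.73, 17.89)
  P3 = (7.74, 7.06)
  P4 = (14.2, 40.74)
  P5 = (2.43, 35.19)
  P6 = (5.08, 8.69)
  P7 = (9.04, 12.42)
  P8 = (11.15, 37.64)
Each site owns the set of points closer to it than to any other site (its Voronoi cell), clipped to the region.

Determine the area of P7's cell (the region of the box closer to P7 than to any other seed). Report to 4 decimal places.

Area of P7's cell: 53.4116

1. box [0,22]×[0,51]: [(0, 0) (22, 0) (22, 51) (0, 51)]
2. ⊥bis P7·P0 via (9.295,8.915): [(0, 8.2388) (22, 9.8393) (22, 51) (0, 51)]  |A|=923.141
3. ⊥bis P7·P1 via (14.395,13.055): [(0, 8.2388) (14.8381, 9.3183) (9.8955, 51) (0, 51)]  |A|=523.4776
4. ⊥bis P7·P2 via (8.385,15.155): [(0, 13.1469) (0, 8.2388) (14.8381, 9.3183) (13.9869, 16.4966)]  |A|=88.0405
5. ⊥bis P7·P3 via (8.39,9.74): [(0, 13.1469) (0, 11.7749) (11.2155, 9.0547) (14.8381, 9.3183) (13.9869, 16.4966)]  |A|=68.2108
6. ⊥bis P7·P4 via (11.62,26.58): [(0, 13.1469) (0, 11.7749) (11.2155, 9.0547) (14.8381, 9.3183) (13.9869, 16.4966)]  |A|=68.2108
7. ⊥bis P7·P5 via (5.735,23.805): [(0, 13.1469) (0, 11.7749) (11.2155, 9.0547) (14.8381, 9.3183) (13.9869, 16.4966)]  |A|=68.2108
8. ⊥bis P7·P6 via (7.06,10.555): [(3.7685, 14.0494) (7.6612, 9.9168) (11.2155, 9.0547) (14.8381, 9.3183) (13.9869, 16.4966)]  |A|=53.4116
9. ⊥bis P7·P8 via (10.095,25.03): [(3.7685, 14.0494) (7.6612, 9.9168) (11.2155, 9.0547) (14.8381, 9.3183) (13.9869, 16.4966)]  |A|=53.4116
10. canonical 5-gon: [(3.7685, 14.0494) (7.6612, 9.9168) (11.2155, 9.0547) (14.8381, 9.3183) (13.9869, 16.4966)]
11. shoelace: 53.4116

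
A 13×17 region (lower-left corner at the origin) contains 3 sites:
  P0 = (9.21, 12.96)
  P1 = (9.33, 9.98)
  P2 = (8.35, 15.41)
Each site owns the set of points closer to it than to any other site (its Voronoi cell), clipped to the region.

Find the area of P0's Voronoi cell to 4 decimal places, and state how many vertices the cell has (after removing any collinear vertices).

Area of P0's cell: 26.3408 (4 vertices)

1. box [0,13]×[0,17]: [(0, 0) (13, 0) (13, 17) (0, 17)]
2. ⊥bis P0·P1 via (9.27,11.47): [(0, 11.0967) (13, 11.6202) (13, 17) (0, 17)]  |A|=73.3401
3. ⊥bis P0·P2 via (8.78,14.185): [(0, 11.103) (0, 11.0967) (13, 11.6202) (13, 15.6663)]  |A|=26.3408
4. canonical 4-gon: [(0, 11.103) (0, 11.0967) (13, 11.6202) (13, 15.6663)]
5. shoelace: 26.3408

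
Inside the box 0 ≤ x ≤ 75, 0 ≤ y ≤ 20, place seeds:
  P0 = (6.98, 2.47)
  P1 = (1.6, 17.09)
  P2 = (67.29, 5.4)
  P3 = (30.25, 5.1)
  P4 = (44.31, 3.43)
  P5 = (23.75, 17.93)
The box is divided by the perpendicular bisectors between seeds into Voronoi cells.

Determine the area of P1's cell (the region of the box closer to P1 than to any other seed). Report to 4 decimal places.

Area of P1's cell: 120.2742

1. box [0,75]×[0,20]: [(0, 0) (75, 0) (75, 20) (0, 20)]
2. ⊥bis P1·P0 via (4.29,9.78): [(0, 8.2013) (32.0626, 20) (0, 20)]  |A|=189.1479
3. ⊥bis P1·P2 via (34.445,11.245): [(0, 8.2013) (32.0626, 20) (0, 20)]  |A|=189.1479
4. ⊥bis P1·P3 via (15.925,11.095): [(0, 8.2013) (17.3925, 14.6016) (19.6517, 20) (0, 20)]  |A|=155.6484
5. ⊥bis P1·P4 via (22.955,10.26): [(0, 8.2013) (17.3925, 14.6016) (19.6517, 20) (0, 20)]  |A|=155.6484
6. ⊥bis P1·P5 via (12.675,17.51): [(0, 8.2013) (12.8487, 12.9295) (12.5806, 20) (0, 20)]  |A|=120.2742
7. canonical 4-gon: [(0, 8.2013) (12.8487, 12.9295) (12.5806, 20) (0, 20)]
8. shoelace: 120.2742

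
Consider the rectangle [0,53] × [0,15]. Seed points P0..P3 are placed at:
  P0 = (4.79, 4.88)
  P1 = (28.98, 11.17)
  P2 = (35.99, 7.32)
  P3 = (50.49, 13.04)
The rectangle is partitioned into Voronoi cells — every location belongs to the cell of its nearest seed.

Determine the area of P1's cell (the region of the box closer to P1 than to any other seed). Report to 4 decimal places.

1. box [0,53]×[0,15]: [(0, 0) (53, 0) (53, 15) (0, 15)]
2. ⊥bis P1·P0 via (16.885,8.025): [(18.9717, 0) (53, 0) (53, 15) (15.0713, 15)]  |A|=539.6773
3. ⊥bis P1·P2 via (32.485,9.245): [(18.9717, 0) (27.4075, 0) (35.6457, 15) (15.0713, 15)]  |A|=217.5766
4. ⊥bis P1·P3 via (39.735,12.105): [(18.9717, 0) (27.4075, 0) (35.6457, 15) (15.0713, 15)]  |A|=217.5766
5. canonical 4-gon: [(18.9717, 0) (27.4075, 0) (35.6457, 15) (15.0713, 15)]
6. shoelace: 217.5766

Area of P1's cell: 217.5766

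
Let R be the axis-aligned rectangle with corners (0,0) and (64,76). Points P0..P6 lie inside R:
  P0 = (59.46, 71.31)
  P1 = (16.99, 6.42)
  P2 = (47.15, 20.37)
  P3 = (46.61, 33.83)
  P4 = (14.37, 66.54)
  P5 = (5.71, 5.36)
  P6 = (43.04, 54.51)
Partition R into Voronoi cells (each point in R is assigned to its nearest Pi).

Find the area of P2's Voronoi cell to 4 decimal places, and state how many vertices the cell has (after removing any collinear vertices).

1. box [0,64]×[0,76]: [(0, 0) (64, 0) (64, 76) (0, 76)]
2. ⊥bis P2·P0 via (53.305,45.84): [(0, 58.7215) (0, 0) (64, 0) (64, 43.2555)]  |A|=3263.2639
3. ⊥bis P2·P1 via (32.07,13.395): [(12.5024, 55.7002) (38.2656, 0) (64, 0) (64, 43.2555)]  |A|=1830.481
4. ⊥bis P2·P3 via (46.88,27.1): [(26.1163, 26.267) (38.2656, 0) (64, 0) (64, 27.7868)]  |A|=864.3164
5. ⊥bis P2·P4 via (30.76,43.455): [(26.1163, 26.267) (38.2656, 0) (64, 0) (64, 27.7868)]  |A|=864.3164
6. ⊥bis P2·P5 via (26.43,12.865): [(26.1163, 26.267) (38.2656, 0) (64, 0) (64, 27.7868)]  |A|=864.3164
7. ⊥bis P2·P6 via (45.095,37.44): [(26.1163, 26.267) (38.2656, 0) (64, 0) (64, 27.7868)]  |A|=864.3164
8. canonical 4-gon: [(26.1163, 26.267) (38.2656, 0) (64, 0) (64, 27.7868)]
9. shoelace: 864.3164

Area of P2's cell: 864.3164 (4 vertices)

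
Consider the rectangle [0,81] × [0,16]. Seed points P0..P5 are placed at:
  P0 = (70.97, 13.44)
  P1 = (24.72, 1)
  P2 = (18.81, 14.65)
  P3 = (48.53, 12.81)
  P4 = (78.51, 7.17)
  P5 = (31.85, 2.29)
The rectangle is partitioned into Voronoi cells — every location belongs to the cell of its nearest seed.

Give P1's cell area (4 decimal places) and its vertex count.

Area of P1's cell: 124.3775 (3 vertices)

1. box [0,81]×[0,16]: [(0, 0) (81, 0) (81, 16) (0, 16)]
2. ⊥bis P1·P0 via (47.845,7.22): [(0, 0) (49.787, 0) (45.4834, 16) (0, 16)]  |A|=762.1632
3. ⊥bis P1·P2 via (21.765,7.825): [(3.692, 0) (49.787, 0) (45.4834, 16) (40.6463, 16)]  |A|=407.4562
4. ⊥bis P1·P3 via (36.625,6.905): [(33.6223, 12.9588) (3.692, 0) (40.0499, 0)]  |A|=235.5775
5. ⊥bis P1·P4 via (51.615,4.085): [(33.6223, 12.9588) (3.692, 0) (40.0499, 0)]  |A|=235.5775
6. ⊥bis P1·P5 via (28.285,1.645): [(26.7745, 9.9939) (3.692, 0) (28.5826, 0)]  |A|=124.3775
7. canonical 3-gon: [(26.7745, 9.9939) (3.692, 0) (28.5826, 0)]
8. shoelace: 124.3775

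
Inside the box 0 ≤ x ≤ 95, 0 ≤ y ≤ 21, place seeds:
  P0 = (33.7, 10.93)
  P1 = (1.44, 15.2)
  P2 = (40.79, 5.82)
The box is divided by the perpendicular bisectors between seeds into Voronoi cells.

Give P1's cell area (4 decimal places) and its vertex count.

1. box [0,95]×[0,21]: [(0, 0) (95, 0) (95, 21) (0, 21)]
2. ⊥bis P1·P0 via (17.57,13.065): [(0, 0) (15.8407, 0) (18.6203, 21) (0, 21)]  |A|=361.8403
3. ⊥bis P1·P2 via (21.115,10.51): [(0, 0) (15.8407, 0) (18.6203, 21) (0, 21)]  |A|=361.8403
4. canonical 4-gon: [(0, 0) (15.8407, 0) (18.6203, 21) (0, 21)]
5. shoelace: 361.8403

Area of P1's cell: 361.8403 (4 vertices)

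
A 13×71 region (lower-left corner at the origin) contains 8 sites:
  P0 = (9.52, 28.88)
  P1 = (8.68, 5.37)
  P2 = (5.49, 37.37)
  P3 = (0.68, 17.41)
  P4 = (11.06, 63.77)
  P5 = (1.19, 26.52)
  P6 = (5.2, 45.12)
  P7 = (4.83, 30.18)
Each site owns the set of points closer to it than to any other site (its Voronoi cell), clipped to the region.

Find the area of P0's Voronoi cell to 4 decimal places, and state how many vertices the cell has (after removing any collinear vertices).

Area of P0's cell: 90.5375 (5 vertices)

1. box [0,13]×[0,71]: [(0, 0) (13, 0) (13, 71) (0, 71)]
2. ⊥bis P0·P1 via (9.1,17.125): [(0, 17.4501) (13, 16.9857) (13, 71) (0, 71)]  |A|=699.1673
3. ⊥bis P0·P2 via (7.505,33.125): [(0, 29.5626) (0, 17.4501) (13, 16.9857) (13, 35.7333)]  |A|=200.5907
4. ⊥bis P0·P3 via (5.1,23.145): [(0, 29.5626) (0, 27.0756) (13, 17.0564) (13, 35.7333)]  |A|=137.5652
5. ⊥bis P0·P4 via (10.29,46.325): [(0, 29.5626) (0, 27.0756) (13, 17.0564) (13, 35.7333)]  |A|=137.5652
6. ⊥bis P0·P5 via (5.355,27.7): [(4.2551, 31.5823) (7.0772, 21.6211) (13, 17.0564) (13, 35.7333)]  |A|=104.7219
7. ⊥bis P0·P6 via (7.36,37): [(4.2551, 31.5823) (7.0772, 21.6211) (13, 17.0564) (13, 35.7333)]  |A|=104.7219
8. ⊥bis P0·P7 via (7.175,29.53): [(8.2725, 33.4893) (6.0186, 25.3579) (7.0772, 21.6211) (13, 17.0564) (13, 35.7333)]  |A|=90.5375
9. canonical 5-gon: [(8.2725, 33.4893) (6.0186, 25.3579) (7.0772, 21.6211) (13, 17.0564) (13, 35.7333)]
10. shoelace: 90.5375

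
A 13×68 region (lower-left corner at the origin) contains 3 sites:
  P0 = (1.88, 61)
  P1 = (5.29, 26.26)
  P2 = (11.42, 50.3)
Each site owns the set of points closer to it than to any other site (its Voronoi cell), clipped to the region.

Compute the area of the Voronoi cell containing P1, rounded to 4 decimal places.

1. box [0,13]×[0,68]: [(0, 0) (13, 0) (13, 68) (0, 68)]
2. ⊥bis P1·P0 via (3.585,43.63): [(0, 43.2781) (0, 0) (13, 0) (13, 44.5542)]  |A|=570.9097
3. ⊥bis P1·P2 via (8.355,38.28): [(0, 40.4105) (0, 0) (13, 0) (13, 37.0956)]  |A|=503.7891
4. canonical 4-gon: [(0, 40.4105) (0, 0) (13, 0) (13, 37.0956)]
5. shoelace: 503.7891

Area of P1's cell: 503.7891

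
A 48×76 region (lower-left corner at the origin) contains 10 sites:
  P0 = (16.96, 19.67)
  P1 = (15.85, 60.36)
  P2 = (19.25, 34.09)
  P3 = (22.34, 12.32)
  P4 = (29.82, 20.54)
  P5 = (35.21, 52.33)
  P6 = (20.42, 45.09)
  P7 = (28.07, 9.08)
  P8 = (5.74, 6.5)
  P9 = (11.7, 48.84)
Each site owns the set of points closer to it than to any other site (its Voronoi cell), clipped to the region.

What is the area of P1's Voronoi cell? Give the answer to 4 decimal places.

Area of P1's cell: 600.8487

1. box [0,48]×[0,76]: [(0, 0) (48, 0) (48, 76) (0, 76)]
2. ⊥bis P1·P0 via (16.405,40.015): [(0, 39.5675) (48, 40.8769) (48, 76) (0, 76)]  |A|=1717.335
3. ⊥bis P1·P2 via (17.55,47.225): [(0, 44.9536) (48, 51.166) (48, 76) (0, 76)]  |A|=1341.13
4. ⊥bis P1·P3 via (19.095,36.34): [(0, 44.9536) (48, 51.166) (48, 76) (0, 76)]  |A|=1341.13
5. ⊥bis P1·P4 via (22.835,40.45): [(0, 44.9536) (48, 51.166) (48, 76) (0, 76)]  |A|=1341.13
6. ⊥bis P1·P5 via (25.53,56.345): [(0, 44.9536) (21.9854, 47.799) (33.6824, 76) (0, 76)]  |A|=816.2207
7. ⊥bis P1·P6 via (18.135,52.725): [(0, 47.2976) (24.8638, 54.7388) (33.6824, 76) (0, 76)]  |A|=714.8895
8. ⊥bis P1·P7 via (21.96,34.72): [(0, 47.2976) (24.8638, 54.7388) (33.6824, 76) (0, 76)]  |A|=714.8895
9. ⊥bis P1·P8 via (10.795,33.43): [(0, 47.2976) (24.8638, 54.7388) (33.6824, 76) (0, 76)]  |A|=714.8895
10. ⊥bis P1·P9 via (13.775,54.6): [(0, 59.5623) (18.5965, 52.8631) (24.8638, 54.7388) (33.6824, 76) (0, 76)]  |A|=600.8487
11. canonical 5-gon: [(0, 59.5623) (18.5965, 52.8631) (24.8638, 54.7388) (33.6824, 76) (0, 76)]
12. shoelace: 600.8487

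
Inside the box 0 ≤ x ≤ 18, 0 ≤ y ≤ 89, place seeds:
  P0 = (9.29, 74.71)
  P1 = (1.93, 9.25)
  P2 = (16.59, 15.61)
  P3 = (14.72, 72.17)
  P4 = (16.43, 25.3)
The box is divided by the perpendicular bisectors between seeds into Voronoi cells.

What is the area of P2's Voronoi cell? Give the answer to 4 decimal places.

1. box [0,18]×[0,89]: [(0, 0) (18, 0) (18, 89) (0, 89)]
2. ⊥bis P2·P0 via (12.94,45.16): [(0, 43.5617) (0, 0) (18, 0) (18, 45.785)]  |A|=804.12
3. ⊥bis P2·P1 via (9.26,12.43): [(0, 43.5617) (0, 33.7746) (14.6526, 0) (18, 0) (18, 45.785)]  |A|=556.678
4. ⊥bis P2·P3 via (15.655,43.89): [(0, 43.3724) (0, 33.7746) (14.6526, 0) (18, 0) (18, 43.9675)]  |A|=538.6175
5. ⊥bis P2·P4 via (16.51,20.455): [(5.8548, 20.2791) (14.6526, 0) (18, 0) (18, 20.4796)]  |A|=158.3059
6. canonical 4-gon: [(5.8548, 20.2791) (14.6526, 0) (18, 0) (18, 20.4796)]
7. shoelace: 158.3059

Area of P2's cell: 158.3059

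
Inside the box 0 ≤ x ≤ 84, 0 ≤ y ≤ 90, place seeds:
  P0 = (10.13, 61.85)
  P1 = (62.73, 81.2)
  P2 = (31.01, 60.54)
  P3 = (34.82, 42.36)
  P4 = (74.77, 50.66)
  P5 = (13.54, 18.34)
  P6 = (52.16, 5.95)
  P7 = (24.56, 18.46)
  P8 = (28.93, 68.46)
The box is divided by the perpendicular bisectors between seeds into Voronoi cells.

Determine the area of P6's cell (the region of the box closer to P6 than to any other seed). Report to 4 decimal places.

1. box [0,84]×[0,90]: [(0, 0) (84, 0) (84, 90) (0, 90)]
2. ⊥bis P6·P0 via (31.145,33.9): [(0, 10.4827) (0, 0) (84, 0) (84, 73.6405)]  |A|=3533.1777
3. ⊥bis P6·P1 via (57.445,43.575): [(46.1272, 45.1648) (0, 10.4827) (0, 0) (84, 0) (84, 39.8449)]  |A|=2893.2104
4. ⊥bis P6·P2 via (41.585,33.245): [(65.3732, 42.4614) (18.2492, 24.2039) (0, 10.4827) (0, 0) (84, 0) (84, 39.8449)]  |A|=2653.8209
5. ⊥bis P6·P3 via (43.49,24.155): [(78.1583, 40.6655) (0, 3.4432) (0, 0) (84, 0) (84, 39.8449)]  |A|=1958.8906
6. ⊥bis P6·P4 via (63.465,28.305): [(58.0034, 31.0669) (0, 3.4432) (0, 0) (84, 0) (84, 17.9204)]  |A|=1637.6037
7. ⊥bis P6·P5 via (32.85,12.145): [(58.0034, 31.0669) (35.4791, 20.3398) (28.9537, 0) (84, 0) (84, 17.9204)]  |A|=1282.0664
8. ⊥bis P6·P7 via (38.36,12.205): [(58.0034, 31.0669) (43.8553, 24.329) (32.828, 0) (84, 0) (84, 17.9204)]  |A|=1162.767
9. ⊥bis P6·P8 via (40.545,37.205): [(58.0034, 31.0669) (43.8553, 24.329) (32.828, 0) (84, 0) (84, 17.9204)]  |A|=1162.767
10. canonical 5-gon: [(58.0034, 31.0669) (43.8553, 24.329) (32.828, 0) (84, 0) (84, 17.9204)]
11. shoelace: 1162.767

Area of P6's cell: 1162.7670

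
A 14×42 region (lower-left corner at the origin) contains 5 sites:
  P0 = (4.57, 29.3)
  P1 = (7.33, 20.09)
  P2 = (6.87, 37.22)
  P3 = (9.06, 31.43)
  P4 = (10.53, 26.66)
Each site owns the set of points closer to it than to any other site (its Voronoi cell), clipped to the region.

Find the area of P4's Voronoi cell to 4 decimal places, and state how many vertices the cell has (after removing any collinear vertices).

Area of P4's cell: 47.0977 (4 vertices)

1. box [0,14]×[0,42]: [(0, 0) (14, 0) (14, 42) (0, 42)]
2. ⊥bis P4·P0 via (7.55,27.98): [(0, 10.9353) (0, 0) (14, 0) (14, 42) (13.7602, 42)]  |A|=374.2718
3. ⊥bis P4·P1 via (8.93,23.375): [(6.1171, 24.7451) (14, 20.9056) (14, 42) (13.7602, 42)]  |A|=85.2116
4. ⊥bis P4·P2 via (8.7,31.94): [(9.4137, 32.1873) (6.1171, 24.7451) (14, 20.9056) (14, 33.7769)]  |A|=65.1782
5. ⊥bis P4·P3 via (9.795,29.045): [(7.7414, 28.4121) (6.1171, 24.7451) (14, 20.9056) (14, 30.3409)]  |A|=47.0977
6. canonical 4-gon: [(7.7414, 28.4121) (6.1171, 24.7451) (14, 20.9056) (14, 30.3409)]
7. shoelace: 47.0977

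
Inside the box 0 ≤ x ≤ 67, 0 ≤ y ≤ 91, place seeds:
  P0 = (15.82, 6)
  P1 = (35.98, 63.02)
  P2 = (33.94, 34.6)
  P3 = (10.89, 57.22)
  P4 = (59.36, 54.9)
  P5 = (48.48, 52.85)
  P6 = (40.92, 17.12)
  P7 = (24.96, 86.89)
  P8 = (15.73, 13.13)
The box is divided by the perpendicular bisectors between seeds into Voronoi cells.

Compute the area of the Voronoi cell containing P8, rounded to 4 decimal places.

1. box [0,67]×[0,91]: [(0, 0) (67, 0) (67, 91) (0, 91)]
2. ⊥bis P8·P0 via (15.775,9.565): [(0, 9.3659) (67, 10.2116) (67, 91) (0, 91)]  |A|=5441.1546
3. ⊥bis P8·P1 via (25.855,38.075): [(0, 48.5694) (0, 9.3659) (67, 10.2116) (67, 21.3745)]  |A|=1687.2751
4. ⊥bis P8·P2 via (24.835,23.865): [(0, 44.9291) (0, 9.3659) (41.3149, 9.8874)]  |A|=734.6451
5. ⊥bis P8·P3 via (13.31,35.175): [(11.7076, 34.9991) (0, 33.7139) (0, 9.3659) (41.3149, 9.8874)]  |A|=668.9935
6. ⊥bis P8·P4 via (37.545,34.015): [(11.7076, 34.9991) (0, 33.7139) (0, 9.3659) (41.3149, 9.8874)]  |A|=668.9935
7. ⊥bis P8·P5 via (32.105,32.99): [(11.7076, 34.9991) (0, 33.7139) (0, 9.3659) (41.3149, 9.8874)]  |A|=668.9935
8. ⊥bis P8·P6 via (28.325,15.125): [(27.2674, 21.8019) (11.7076, 34.9991) (0, 33.7139) (0, 9.3659) (29.1789, 9.7342)]  |A|=595.6198
9. ⊥bis P8·P7 via (20.345,50.01): [(27.2674, 21.8019) (11.7076, 34.9991) (0, 33.7139) (0, 9.3659) (29.1789, 9.7342)]  |A|=595.6198
10. canonical 5-gon: [(27.2674, 21.8019) (11.7076, 34.9991) (0, 33.7139) (0, 9.3659) (29.1789, 9.7342)]
11. shoelace: 595.6198

Area of P8's cell: 595.6198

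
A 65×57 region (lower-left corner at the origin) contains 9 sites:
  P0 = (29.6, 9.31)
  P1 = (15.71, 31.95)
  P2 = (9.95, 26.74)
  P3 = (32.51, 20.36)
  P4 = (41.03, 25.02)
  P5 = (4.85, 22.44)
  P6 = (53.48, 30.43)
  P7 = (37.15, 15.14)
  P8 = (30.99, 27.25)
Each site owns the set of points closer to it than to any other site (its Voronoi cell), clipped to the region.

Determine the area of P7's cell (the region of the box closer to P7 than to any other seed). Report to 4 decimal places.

Area of P7's cell: 393.4851

1. box [0,65]×[0,57]: [(0, 0) (65, 0) (65, 57) (0, 57)]
2. ⊥bis P7·P0 via (33.375,12.225): [(0, 55.4465) (42.815, 0) (65, 0) (65, 57) (0, 57)]  |A|=2518.0303
3. ⊥bis P7·P1 via (26.43,23.545): [(25.5251, 22.3908) (42.815, 0) (65, 0) (65, 57) (52.6603, 57)]  |A|=1586.9385
4. ⊥bis P7·P2 via (23.55,20.94): [(25.5251, 22.3908) (42.815, 0) (65, 0) (65, 57) (52.6603, 57)]  |A|=1586.9385
5. ⊥bis P7·P3 via (34.83,17.75): [(31.4373, 14.7343) (42.815, 0) (65, 0) (65, 44.5678)]  |A|=911.347
6. ⊥bis P7·P4 via (39.09,20.08): [(37.9534, 20.5264) (31.4373, 14.7343) (42.815, 0) (65, 0) (65, 9.9048)]  |A|=442.5894
7. ⊥bis P7·P5 via (21,18.79): [(37.9534, 20.5264) (31.4373, 14.7343) (42.815, 0) (65, 0) (65, 9.9048)]  |A|=442.5894
8. ⊥bis P7·P6 via (45.315,22.785): [(52.9406, 14.6407) (37.9534, 20.5264) (31.4373, 14.7343) (42.815, 0) (65, 0) (65, 1.7611)]  |A|=393.4851
9. ⊥bis P7·P8 via (34.07,21.195): [(52.9406, 14.6407) (37.9534, 20.5264) (31.4373, 14.7343) (42.815, 0) (65, 0) (65, 1.7611)]  |A|=393.4851
10. canonical 6-gon: [(52.9406, 14.6407) (37.9534, 20.5264) (31.4373, 14.7343) (42.815, 0) (65, 0) (65, 1.7611)]
11. shoelace: 393.4851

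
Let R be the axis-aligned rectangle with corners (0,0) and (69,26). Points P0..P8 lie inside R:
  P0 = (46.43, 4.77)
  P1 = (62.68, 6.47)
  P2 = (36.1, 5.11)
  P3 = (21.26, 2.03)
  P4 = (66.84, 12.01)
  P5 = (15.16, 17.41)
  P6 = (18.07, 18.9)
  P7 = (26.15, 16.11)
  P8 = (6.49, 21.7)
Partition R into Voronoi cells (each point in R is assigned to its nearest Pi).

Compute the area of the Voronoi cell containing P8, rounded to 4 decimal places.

1. box [0,69]×[0,26]: [(0, 0) (69, 0) (69, 26) (0, 26)]
2. ⊥bis P8·P0 via (26.46,13.235): [(0, 0) (20.8499, 0) (31.8709, 26) (0, 26)]  |A|=685.3701
3. ⊥bis P8·P1 via (34.585,14.085): [(0, 0) (20.8499, 0) (31.8709, 26) (0, 26)]  |A|=685.3701
4. ⊥bis P8·P2 via (21.295,13.405): [(0, 0) (13.7844, 0) (28.3518, 26) (0, 26)]  |A|=547.7702
5. ⊥bis P8·P3 via (13.875,11.865): [(0, 1.4464) (25.1943, 20.3646) (28.3518, 26) (0, 26)]  |A|=389.1929
6. ⊥bis P8·P4 via (36.665,16.855): [(0, 1.4464) (25.1943, 20.3646) (28.3518, 26) (0, 26)]  |A|=389.1929
7. ⊥bis P8·P5 via (10.825,19.555): [(0, 1.4464) (2.9671, 3.6744) (14.014, 26) (0, 26)]  |A|=192.8628
8. ⊥bis P8·P6 via (12.28,20.3): [(0, 1.4464) (2.9671, 3.6744) (13.3182, 24.5937) (13.6582, 26) (0, 26)]  |A|=192.6126
9. ⊥bis P8·P7 via (16.32,18.905): [(0, 1.4464) (2.9671, 3.6744) (13.3182, 24.5937) (13.6582, 26) (0, 26)]  |A|=192.6126
10. canonical 5-gon: [(0, 1.4464) (2.9671, 3.6744) (13.3182, 24.5937) (13.6582, 26) (0, 26)]
11. shoelace: 192.6126

Area of P8's cell: 192.6126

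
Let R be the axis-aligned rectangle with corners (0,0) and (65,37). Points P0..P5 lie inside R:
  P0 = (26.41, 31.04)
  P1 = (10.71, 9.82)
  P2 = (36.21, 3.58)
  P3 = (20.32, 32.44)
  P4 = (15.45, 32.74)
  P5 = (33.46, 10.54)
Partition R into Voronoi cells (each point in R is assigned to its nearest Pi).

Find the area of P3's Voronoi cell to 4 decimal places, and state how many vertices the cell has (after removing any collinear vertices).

Area of P3's cell: 85.7473 (4 vertices)

1. box [0,65]×[0,37]: [(0, 0) (65, 0) (65, 37) (0, 37)]
2. ⊥bis P3·P0 via (23.365,31.74): [(0, 0) (16.0684, 0) (24.5742, 37) (0, 37)]  |A|=751.8889
3. ⊥bis P3·P1 via (15.515,21.13): [(0, 27.7215) (20.4445, 19.0357) (24.5742, 37) (0, 37)]  |A|=315.576
4. ⊥bis P3·P2 via (28.265,18.01): [(0, 27.7215) (20.4445, 19.0357) (24.5742, 37) (0, 37)]  |A|=315.576
5. ⊥bis P3·P4 via (17.885,32.59): [(17.1366, 20.4411) (20.4445, 19.0357) (24.5742, 37) (18.1567, 37)]  |A|=85.7473
6. ⊥bis P3·P5 via (26.89,21.49): [(17.1366, 20.4411) (20.4445, 19.0357) (24.5742, 37) (18.1567, 37)]  |A|=85.7473
7. canonical 4-gon: [(17.1366, 20.4411) (20.4445, 19.0357) (24.5742, 37) (18.1567, 37)]
8. shoelace: 85.7473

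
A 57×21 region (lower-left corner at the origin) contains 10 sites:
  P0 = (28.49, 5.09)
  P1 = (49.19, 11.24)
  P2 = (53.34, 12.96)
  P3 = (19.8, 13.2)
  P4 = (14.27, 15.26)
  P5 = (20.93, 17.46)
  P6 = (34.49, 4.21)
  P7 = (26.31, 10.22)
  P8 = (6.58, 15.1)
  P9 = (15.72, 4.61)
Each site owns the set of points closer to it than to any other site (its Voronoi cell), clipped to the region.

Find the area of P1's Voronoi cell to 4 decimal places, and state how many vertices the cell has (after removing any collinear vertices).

1. box [0,57]×[0,21]: [(0, 0) (57, 0) (57, 21) (0, 21)]
2. ⊥bis P1·P0 via (38.84,8.165): [(41.2658, 0) (57, 0) (57, 21) (35.0267, 21)]  |A|=395.9284
3. ⊥bis P1·P2 via (51.265,12.1): [(41.2658, 0) (56.2799, 0) (47.5763, 21) (35.0267, 21)]  |A|=289.4192
4. ⊥bis P1·P3 via (34.495,12.22): [(35.0707, 20.852) (41.2658, 0) (56.2799, 0) (47.5763, 21) (35.0805, 21)]  |A|=289.4152
5. ⊥bis P1·P4 via (31.73,13.25): [(35.0707, 20.852) (41.2658, 0) (56.2799, 0) (47.5763, 21) (35.0805, 21)]  |A|=289.4152
6. ⊥bis P1·P5 via (35.06,14.35): [(35.8866, 18.1057) (41.2658, 0) (56.2799, 0) (47.5763, 21) (36.5237, 21)]  |A|=287.2528
7. ⊥bis P1·P6 via (41.84,7.725): [(36.1983, 19.5219) (45.5343, 0) (56.2799, 0) (47.5763, 21) (36.5237, 21)]  |A|=238.9569
8. ⊥bis P1·P7 via (37.75,10.73): [(37.4773, 16.8476) (45.5343, 0) (56.2799, 0) (47.5763, 21) (37.2922, 21)]  |A|=235.9812
9. ⊥bis P1·P8 via (27.885,13.17): [(37.4773, 16.8476) (45.5343, 0) (56.2799, 0) (47.5763, 21) (37.2922, 21)]  |A|=235.9812
10. ⊥bis P1·P9 via (32.455,7.925): [(37.4773, 16.8476) (45.5343, 0) (56.2799, 0) (47.5763, 21) (37.2922, 21)]  |A|=235.9812
11. canonical 5-gon: [(37.4773, 16.8476) (45.5343, 0) (56.2799, 0) (47.5763, 21) (37.2922, 21)]
12. shoelace: 235.9812

Area of P1's cell: 235.9812 (5 vertices)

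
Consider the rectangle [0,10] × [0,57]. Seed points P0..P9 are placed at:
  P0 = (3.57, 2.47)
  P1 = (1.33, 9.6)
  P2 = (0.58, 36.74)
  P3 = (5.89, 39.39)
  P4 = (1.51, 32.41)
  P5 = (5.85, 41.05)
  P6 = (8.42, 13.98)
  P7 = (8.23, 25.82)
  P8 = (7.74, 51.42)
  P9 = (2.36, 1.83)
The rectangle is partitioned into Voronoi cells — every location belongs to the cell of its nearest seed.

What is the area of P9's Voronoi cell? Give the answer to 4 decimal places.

1. box [0,10]×[0,57]: [(0, 0) (10, 0) (10, 57) (0, 57)]
2. ⊥bis P9·P0 via (2.965,2.15): [(0, 7.7557) (0, 0) (4.1022, 0)]  |A|=15.9077
3. ⊥bis P9·P1 via (1.845,5.715): [(1.1295, 5.6202) (0, 5.4704) (0, 0) (4.1022, 0)]  |A|=14.617
4. ⊥bis P9·P2 via (1.47,19.285): [(1.1295, 5.6202) (0, 5.4704) (0, 0) (4.1022, 0)]  |A|=14.617
5. ⊥bis P9·P3 via (4.125,20.61): [(1.1295, 5.6202) (0, 5.4704) (0, 0) (4.1022, 0)]  |A|=14.617
6. ⊥bis P9·P4 via (1.935,17.12): [(1.1295, 5.6202) (0, 5.4704) (0, 0) (4.1022, 0)]  |A|=14.617
7. ⊥bis P9·P5 via (4.105,21.44): [(1.1295, 5.6202) (0, 5.4704) (0, 0) (4.1022, 0)]  |A|=14.617
8. ⊥bis P9·P6 via (5.39,7.905): [(1.1295, 5.6202) (0, 5.4704) (0, 0) (4.1022, 0)]  |A|=14.617
9. ⊥bis P9·P7 via (5.295,13.825): [(1.1295, 5.6202) (0, 5.4704) (0, 0) (4.1022, 0)]  |A|=14.617
10. ⊥bis P9·P8 via (5.05,26.625): [(1.1295, 5.6202) (0, 5.4704) (0, 0) (4.1022, 0)]  |A|=14.617
11. canonical 4-gon: [(1.1295, 5.6202) (0, 5.4704) (0, 0) (4.1022, 0)]
12. shoelace: 14.617

Area of P9's cell: 14.6170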